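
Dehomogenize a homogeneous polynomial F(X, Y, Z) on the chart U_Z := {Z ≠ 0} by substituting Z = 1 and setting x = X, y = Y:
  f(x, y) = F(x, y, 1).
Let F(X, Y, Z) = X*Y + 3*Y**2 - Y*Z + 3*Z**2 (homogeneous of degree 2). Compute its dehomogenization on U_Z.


f(x, y) = x*y + 3*y**2 - y + 3

On U_Z we set Z = 1. Each monomial c·X^i·Y^j·Z^k in F becomes c·x^i·y^j·1^k = c·x^i·y^j.
Substituting Z = 1: F(X, Y, 1) = x*y + 3*y**2 - y + 3.
Note: deg(f) ≤ deg(F) = 2; strict inequality happens when F is divisible by Z (lost terms).


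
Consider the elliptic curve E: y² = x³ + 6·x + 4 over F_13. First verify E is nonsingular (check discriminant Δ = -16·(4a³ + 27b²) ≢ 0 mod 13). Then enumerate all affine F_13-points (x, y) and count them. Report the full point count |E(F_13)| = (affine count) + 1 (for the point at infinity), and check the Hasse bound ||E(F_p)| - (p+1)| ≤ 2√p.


Affine points = {(0, 2), (0, 11), (3, 6), (3, 7), (4, 1), (4, 12), (5, 4), (5, 9), (6, 3), (6, 10), (7, 5), (7, 8), (11, 6), (11, 7), (12, 6), (12, 7)}; affine count = 16; |E(F_13)| = 17.

Discriminant check: Δ ∝ 4a³ + 27b² = 4·6³ + 27·4² = 4·216 + 27·16 ≡ 9 (mod 13). Nonzero ⇒ E is nonsingular.
For each x ∈ F_13, compute rhs = x³ + 6·x + 4 mod 13, then count y ∈ F_13 with y² ≡ rhs.
  x = 0: rhs = 4, matching y values: 2, 11 (2 points).
  x = 1: rhs = 11, matching y values: none (0 points).
  x = 2: rhs = 11, matching y values: none (0 points).
  x = 3: rhs = 10, matching y values: 6, 7 (2 points).
  x = 4: rhs = 1, matching y values: 1, 12 (2 points).
  x = 5: rhs = 3, matching y values: 4, 9 (2 points).
  x = 6: rhs = 9, matching y values: 3, 10 (2 points).
  x = 7: rhs = 12, matching y values: 5, 8 (2 points).
  x = 8: rhs = 5, matching y values: none (0 points).
  x = 9: rhs = 7, matching y values: none (0 points).
  x = 10: rhs = 11, matching y values: none (0 points).
  x = 11: rhs = 10, matching y values: 6, 7 (2 points).
  x = 12: rhs = 10, matching y values: 6, 7 (2 points).
Total affine count: 16.
Full point count |E(F_13)| = 16 + 1 = 17.
Hasse bound: |17 − (13+1)| = |3| = 3 ≤ 2√13 ≈ 7.2111 ✓.


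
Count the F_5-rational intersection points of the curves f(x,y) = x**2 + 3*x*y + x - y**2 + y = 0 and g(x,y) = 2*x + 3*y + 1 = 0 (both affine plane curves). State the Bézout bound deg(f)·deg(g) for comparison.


Common zeros: ∅; count = 0; Bézout bound = 2.

deg(f) = 2, deg(g) = 1, so Bézout bound = 2.
Scan x ∈ F_5. For each x, list the y ∈ F_5 with f(x, y) ≡ 0 and those with g(x, y) ≡ 0 (mod 5); the common zeros in that column are the intersection.
  x = 0: f ≡ 0 at y ∈ {0, 1}; g ≡ 0 at y ∈ {3}; common: ∅.
  x = 1: f ≡ 0 at y ∈ {1, 3}; g ≡ 0 at y ∈ {4}; common: ∅.
  x = 2: f ≡ 0 at y ∈ ∅; g ≡ 0 at y ∈ {0}; common: ∅.
  x = 3: f ≡ 0 at y ∈ ∅; g ≡ 0 at y ∈ {1}; common: ∅.
  x = 4: f ≡ 0 at y ∈ {0, 3}; g ≡ 0 at y ∈ {2}; common: ∅.
Collecting: common zeros = ∅, so the count is 0.
Comparison with the Bézout bound: 0 ≤ 2 = deg(f)·deg(g), as expected for curves with no common component (the affine F_5-count falls short of the bound because intersections may lie at infinity, over extension fields, or carry multiplicity).


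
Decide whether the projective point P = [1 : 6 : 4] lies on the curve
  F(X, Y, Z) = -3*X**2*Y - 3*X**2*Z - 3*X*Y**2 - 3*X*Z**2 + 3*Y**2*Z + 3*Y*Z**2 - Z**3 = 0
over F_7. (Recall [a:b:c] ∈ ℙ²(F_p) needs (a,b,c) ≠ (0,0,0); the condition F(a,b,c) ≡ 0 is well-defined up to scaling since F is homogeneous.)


F(1,6,4) ≡ 1 (mod 7); P is NOT on the curve.

Evaluate F(1, 6, 4) term-by-term (mod 7).
  -3*X**2*Y ↦ -3·1·6·1 = -18
  -3*X**2*Z ↦ -3·1·1·4 = -12
  -3*X*Y**2 ↦ -3·1·36·1 = -108
  -3*X*Z**2 ↦ -3·1·1·16 = -48
  3*Y**2*Z ↦ 3·1·36·4 = 432
  3*Y*Z**2 ↦ 3·1·6·16 = 288
  -Z**3 ↦ -1·1·1·64 = -64
Sum: F(1, 6, 4) = (-18) + (-12) + (-108) + (-48) + (432) + (288) + (-64) = 470.
Reducing mod 7: 470 ≡ 1 (mod 7).
Since F(a, b, c) ≡ 1 ≠ 0 (mod 7), P does NOT lie on the curve.


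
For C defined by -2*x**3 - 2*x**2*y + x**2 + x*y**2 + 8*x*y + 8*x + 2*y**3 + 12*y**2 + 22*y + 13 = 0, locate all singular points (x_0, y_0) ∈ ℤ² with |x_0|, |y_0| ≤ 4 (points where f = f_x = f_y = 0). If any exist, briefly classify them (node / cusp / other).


Singular points: {(1, -2)}; classification: node.

Compute partial derivatives:
  f_x = -6*x**2 - 4*x*y + 2*x + y**2 + 8*y + 8.
  f_y = -2*x**2 + 2*x*y + 8*x + 6*y**2 + 24*y + 22.
Scan x_0 ∈ {−4, ..., 4}. For each x_0, f_y(x_0, y) is a polynomial in y; find its integer roots y ∈ {−4, ..., 4}, then test f_x and f at those candidates.
  x = -4: f_y(-4, y) = 6*y**2 + 16*y - 42; no integer root y with |y| ≤ 4.
  x = -3: f_y(-3, y) = 6*y**2 + 18*y - 20; no integer root y with |y| ≤ 4.
  x = -2: f_y(-2, y) = 6*y**2 + 20*y - 2; no integer root y with |y| ≤ 4.
  x = -1: f_y(-1, y) = 6*y**2 + 22*y + 12; vanishes at y ∈ {-3}. (-1, -3): f_x = -27 ≠ 0.
  x = 0: f_y(0, y) = 6*y**2 + 24*y + 22; no integer root y with |y| ≤ 4.
  x = 1: f_y(1, y) = 6*y**2 + 26*y + 28; vanishes at y ∈ {-2}. (1, -2): f_x = 0, f = 0 — SINGULAR.
  x = 2: f_y(2, y) = 6*y**2 + 28*y + 30; vanishes at y ∈ {-3}. (2, -3): f_x = -3 ≠ 0.
  x = 3: f_y(3, y) = 6*y**2 + 30*y + 28; no integer root y with |y| ≤ 4.
  x = 4: f_y(4, y) = 6*y**2 + 32*y + 22; no integer root y with |y| ≤ 4.
Only singular point on the grid: (1, -2).
Classify: substitute x = 1 + u, y = -2 + v and expand: f = -2*u**3 - 2*u**2*v - u**2 + u*v**2 + 2*v**3 + v**2.
No constant or linear terms (consistent with a singular point). Quadratic part: -u**2 + v**2. Cubic part: -2*u**3 - 2*u**2*v + u*v**2 + 2*v**3.
The quadratic part v**2 - u**2 = (v − u)(v + u) splits into two distinct linear factors, so there are two distinct tangent lines y − -2 = ±(x − 1) — this is a node (ordinary double point).
Classification: node.


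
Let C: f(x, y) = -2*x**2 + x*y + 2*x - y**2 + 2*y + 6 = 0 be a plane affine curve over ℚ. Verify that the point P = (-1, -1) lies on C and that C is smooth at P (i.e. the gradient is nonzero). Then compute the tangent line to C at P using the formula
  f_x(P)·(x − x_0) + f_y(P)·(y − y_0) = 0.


Tangent line at P: 5*x + 3*y + 8 = 0.

Step 1: f(-1, -1) = 0, so P lies on C.
Step 2: partial derivatives
  f_x(x, y) = -4*x + y + 2, f_y(x, y) = x - 2*y + 2.
  f_x(P) = 5, f_y(P) = 3 (gradient nonzero, so P is smooth).
Step 3: tangent line at P: 5·(x − -1) + 3·(y − -1) = 0.
Expanding: 5*x + 3*y + 8 = 0.


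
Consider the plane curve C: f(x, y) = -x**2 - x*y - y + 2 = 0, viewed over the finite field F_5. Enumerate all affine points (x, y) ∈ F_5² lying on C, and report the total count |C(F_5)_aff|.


Affine F_5-points: {(0, 2), (1, 3), (2, 1), (3, 2)}; count = 4.

For each of the 25 pairs (x, y) ∈ F_5², evaluate f(x, y) mod 5. Record the zeros.
  x = 0: [0↦2, 1↦1, 2↦0, 3↦4, 4↦3]  zeros at y ∈ {2}
  x = 1: [0↦1, 1↦4, 2↦2, 3↦0, 4↦3]  zeros at y ∈ {3}
  x = 2: [0↦3, 1↦0, 2↦2, 3↦4, 4↦1]  zeros at y ∈ {1}
  x = 3: [0↦3, 1↦4, 2↦0, 3↦1, 4↦2]  zeros at y ∈ {2}
  x = 4: [0↦1, 1↦1, 2↦1, 3↦1, 4↦1]  zeros at y ∈ ∅
Collecting zeros: affine points = {(0, 2), (1, 3), (2, 1), (3, 2)}.
Total count |C(F_5)_aff| = 4.


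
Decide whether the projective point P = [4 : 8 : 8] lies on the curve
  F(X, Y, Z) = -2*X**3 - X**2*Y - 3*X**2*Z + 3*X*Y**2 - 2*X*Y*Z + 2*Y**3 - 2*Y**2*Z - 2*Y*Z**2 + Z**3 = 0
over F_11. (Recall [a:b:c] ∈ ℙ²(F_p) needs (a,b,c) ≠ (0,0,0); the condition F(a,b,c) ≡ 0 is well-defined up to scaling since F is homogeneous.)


F(4,8,8) ≡ 6 (mod 11); P is NOT on the curve.

Evaluate F(4, 8, 8) term-by-term (mod 11).
  -2*X**3 ↦ -2·64·1·1 = -128
  -X**2*Y ↦ -1·16·8·1 = -128
  -3*X**2*Z ↦ -3·16·1·8 = -384
  3*X*Y**2 ↦ 3·4·64·1 = 768
  -2*X*Y*Z ↦ -2·4·8·8 = -512
  2*Y**3 ↦ 2·1·512·1 = 1024
  -2*Y**2*Z ↦ -2·1·64·8 = -1024
  -2*Y*Z**2 ↦ -2·1·8·64 = -1024
  Z**3 ↦ 1·1·1·512 = 512
Sum: F(4, 8, 8) = (-128) + (-128) + (-384) + (768) + (-512) + (1024) + (-1024) + (-1024) + (512) = -896.
Reducing mod 11: -896 ≡ 6 (mod 11).
Since F(a, b, c) ≡ 6 ≠ 0 (mod 11), P does NOT lie on the curve.


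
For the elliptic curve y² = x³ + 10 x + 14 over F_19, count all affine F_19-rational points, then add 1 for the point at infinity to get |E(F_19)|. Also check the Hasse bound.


Affine points = {(1, 5), (1, 14), (2, 2), (2, 17), (4, 2), (4, 17), (6, 9), (6, 10), (7, 3), (7, 16), (8, 6), (8, 13), (9, 4), (9, 15), (11, 7), (11, 12), (12, 0), (13, 2), (13, 17), (15, 9), (15, 10), (17, 9), (17, 10)}; affine count = 23; |E(F_19)| = 24.

Discriminant check: Δ ∝ 4a³ + 27b² = 4·10³ + 27·14² = 4·1000 + 27·196 ≡ 1 (mod 19). Nonzero ⇒ E is nonsingular.
For each x ∈ F_19, compute rhs = x³ + 10·x + 14 mod 19, then count y ∈ F_19 with y² ≡ rhs.
  x = 0: rhs = 14, matching y values: none (0 points).
  x = 1: rhs = 6, matching y values: 5, 14 (2 points).
  x = 2: rhs = 4, matching y values: 2, 17 (2 points).
  x = 3: rhs = 14, matching y values: none (0 points).
  x = 4: rhs = 4, matching y values: 2, 17 (2 points).
  x = 5: rhs = 18, matching y values: none (0 points).
  x = 6: rhs = 5, matching y values: 9, 10 (2 points).
  x = 7: rhs = 9, matching y values: 3, 16 (2 points).
  x = 8: rhs = 17, matching y values: 6, 13 (2 points).
  x = 9: rhs = 16, matching y values: 4, 15 (2 points).
  x = 10: rhs = 12, matching y values: none (0 points).
  x = 11: rhs = 11, matching y values: 7, 12 (2 points).
  x = 12: rhs = 0, matching y values: 0 (1 points).
  x = 13: rhs = 4, matching y values: 2, 17 (2 points).
  x = 14: rhs = 10, matching y values: none (0 points).
  x = 15: rhs = 5, matching y values: 9, 10 (2 points).
  x = 16: rhs = 14, matching y values: none (0 points).
  x = 17: rhs = 5, matching y values: 9, 10 (2 points).
  x = 18: rhs = 3, matching y values: none (0 points).
Total affine count: 23.
Full point count |E(F_19)| = 23 + 1 = 24.
Hasse bound: |24 − (19+1)| = |4| = 4 ≤ 2√19 ≈ 8.7178 ✓.


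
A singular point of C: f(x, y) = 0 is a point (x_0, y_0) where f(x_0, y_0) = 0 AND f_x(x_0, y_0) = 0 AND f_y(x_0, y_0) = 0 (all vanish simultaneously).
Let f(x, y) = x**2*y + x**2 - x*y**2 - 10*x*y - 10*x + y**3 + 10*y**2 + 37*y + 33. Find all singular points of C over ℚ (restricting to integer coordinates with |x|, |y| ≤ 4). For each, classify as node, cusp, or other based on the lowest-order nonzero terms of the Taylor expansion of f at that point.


Singular points: {(3, -2)}; classification: node.

Compute partial derivatives:
  f_x = 2*x*y + 2*x - y**2 - 10*y - 10.
  f_y = x**2 - 2*x*y - 10*x + 3*y**2 + 20*y + 37.
Scan x_0 ∈ {−4, ..., 4}. For each x_0, f_y(x_0, y) is a polynomial in y; find its integer roots y ∈ {−4, ..., 4}, then test f_x and f at those candidates.
  x = -4: f_y(-4, y) = 3*y**2 + 28*y + 93; no integer root y with |y| ≤ 4.
  x = -3: f_y(-3, y) = 3*y**2 + 26*y + 76; no integer root y with |y| ≤ 4.
  x = -2: f_y(-2, y) = 3*y**2 + 24*y + 61; no integer root y with |y| ≤ 4.
  x = -1: f_y(-1, y) = 3*y**2 + 22*y + 48; no integer root y with |y| ≤ 4.
  x = 0: f_y(0, y) = 3*y**2 + 20*y + 37; no integer root y with |y| ≤ 4.
  x = 1: f_y(1, y) = 3*y**2 + 18*y + 28; no integer root y with |y| ≤ 4.
  x = 2: f_y(2, y) = 3*y**2 + 16*y + 21; vanishes at y ∈ {-3}. (2, -3): f_x = 3 ≠ 0.
  x = 3: f_y(3, y) = 3*y**2 + 14*y + 16; vanishes at y ∈ {-2}. (3, -2): f_x = 0, f = 0 — SINGULAR.
  x = 4: f_y(4, y) = 3*y**2 + 12*y + 13; no integer root y with |y| ≤ 4.
Only singular point on the grid: (3, -2).
Classify: substitute x = 3 + u, y = -2 + v and expand: f = u**2*v - u**2 - u*v**2 + v**3 + v**2.
No constant or linear terms (consistent with a singular point). Quadratic part: -u**2 + v**2. Cubic part: u**2*v - u*v**2 + v**3.
The quadratic part v**2 - u**2 = (v − u)(v + u) splits into two distinct linear factors, so there are two distinct tangent lines y − -2 = ±(x − 3) — this is a node (ordinary double point).
Classification: node.


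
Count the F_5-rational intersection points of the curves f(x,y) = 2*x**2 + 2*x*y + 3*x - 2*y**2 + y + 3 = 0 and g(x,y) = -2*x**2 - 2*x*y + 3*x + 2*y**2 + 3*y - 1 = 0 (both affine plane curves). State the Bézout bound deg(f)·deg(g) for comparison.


Common zeros: {(2, 4), (3, 0)}; count = 2; Bézout bound = 4.

deg(f) = 2, deg(g) = 2, so Bézout bound = 4.
Scan x ∈ F_5. For each x, list the y ∈ F_5 with f(x, y) ≡ 0 and those with g(x, y) ≡ 0 (mod 5); the common zeros in that column are the intersection.
  x = 0: f ≡ 0 at y ∈ {4}; g ≡ 0 at y ∈ ∅; common: ∅.
  x = 1: f ≡ 0 at y ∈ ∅; g ≡ 0 at y ∈ {0, 2}; common: ∅.
  x = 2: f ≡ 0 at y ∈ {1, 4}; g ≡ 0 at y ∈ {4}; common: {4}.
  x = 3: f ≡ 0 at y ∈ {0, 1}; g ≡ 0 at y ∈ {0, 4}; common: {0}.
  x = 4: f ≡ 0 at y ∈ ∅; g ≡ 0 at y ∈ ∅; common: ∅.
Collecting: common zeros = {(2, 4), (3, 0)}, so the count is 2.
Comparison with the Bézout bound: 2 ≤ 4 = deg(f)·deg(g), as expected for curves with no common component (the affine F_5-count falls short of the bound because intersections may lie at infinity, over extension fields, or carry multiplicity).


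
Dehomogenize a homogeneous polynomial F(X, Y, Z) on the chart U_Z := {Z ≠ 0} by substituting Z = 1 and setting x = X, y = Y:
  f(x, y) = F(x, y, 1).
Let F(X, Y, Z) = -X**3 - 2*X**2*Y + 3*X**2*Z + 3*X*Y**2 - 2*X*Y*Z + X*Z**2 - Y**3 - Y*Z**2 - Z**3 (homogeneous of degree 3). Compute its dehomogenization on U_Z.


f(x, y) = -x**3 - 2*x**2*y + 3*x**2 + 3*x*y**2 - 2*x*y + x - y**3 - y - 1

On U_Z we set Z = 1. Each monomial c·X^i·Y^j·Z^k in F becomes c·x^i·y^j·1^k = c·x^i·y^j.
Substituting Z = 1: F(X, Y, 1) = -x**3 - 2*x**2*y + 3*x**2 + 3*x*y**2 - 2*x*y + x - y**3 - y - 1.
Note: deg(f) ≤ deg(F) = 3; strict inequality happens when F is divisible by Z (lost terms).


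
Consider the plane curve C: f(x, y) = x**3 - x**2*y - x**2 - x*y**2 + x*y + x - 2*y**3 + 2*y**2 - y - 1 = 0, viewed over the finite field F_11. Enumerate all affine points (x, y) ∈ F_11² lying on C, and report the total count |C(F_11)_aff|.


Affine F_11-points: {(0, 2), (1, 0), (1, 8), (1, 9), (2, 1), (8, 3), (8, 7), (8, 9)}; count = 8.

For each of the 121 pairs (x, y) ∈ F_11², evaluate f(x, y) mod 11. Record the zeros.
  x = 0: [0↦10, 1↦9, 2↦0, 3↦4, 4↦9, 5↦3, 6↦7, 7↦9, 8↦8, 9↦3, 10↦4]  zeros at y ∈ {2}
  x = 1: [0↦0, 1↦9, 2↦8, 3↦7, 4↦5, 5↦1, 6↦5, 7↦5, 8↦0, 9↦0, 10↦4]  zeros at y ∈ {0, 8, 9}
  x = 2: [0↦5, 1↦0, 2↦5, 3↦8, 4↦8, 5↦4, 6↦6, 7↦2, 8↦2, 9↦5, 10↦10]  zeros at y ∈ {1}
  x = 3: [0↦9, 1↦10, 2↦8, 3↦2, 4↦2, 5↦7, 6↦5, 7↦6, 8↦9, 9↦2, 10↦6]  zeros at y ∈ ∅
  x = 4: [0↦7, 1↦1, 2↦1, 3↦6, 4↦4, 5↦5, 6↦8, 7↦1, 8↦5, 9↦8, 10↦9]  zeros at y ∈ ∅
  x = 5: [0↦5, 1↦1, 2↦1, 3↦4, 4↦9, 5↦4, 6↦10, 7↦4, 8↦7, 9↦7, 10↦3]  zeros at y ∈ ∅
  x = 6: [0↦9, 1↦5, 2↦3, 3↦2, 4↦1, 5↦10, 6↦6, 7↦10, 8↦10, 9↦5, 10↦5]  zeros at y ∈ ∅
  x = 7: [0↦3, 1↦8, 2↦2, 3↦6, 4↦8, 5↦7, 6↦2, 7↦3, 8↦9, 9↦8, 10↦10]  zeros at y ∈ ∅
  x = 8: [0↦4, 1↦5, 2↦4, 3↦0, 4↦3, 5↦1, 6↦4, 7↦0, 8↦10, 9↦0, 10↦2]  zeros at y ∈ {3, 7, 9}
  x = 9: [0↦7, 1↦2, 2↦4, 3↦1, 4↦3, 5↦9, 6↦7, 7↦7, 8↦8, 9↦9, 10↦9]  zeros at y ∈ ∅
  x = 10: [0↦7, 1↦5, 2↦8, 3↦4, 4↦3, 5↦4, 6↦6, 7↦8, 8↦9, 9↦8, 10↦4]  zeros at y ∈ ∅
Collecting zeros: affine points = {(0, 2), (1, 0), (1, 8), (1, 9), (2, 1), (8, 3), (8, 7), (8, 9)}.
Total count |C(F_11)_aff| = 8.


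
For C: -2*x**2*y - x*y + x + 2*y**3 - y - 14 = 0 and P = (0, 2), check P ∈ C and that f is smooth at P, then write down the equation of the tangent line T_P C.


Tangent line at P: -x + 23*y - 46 = 0.

Step 1: f(0, 2) = 0, so P lies on C.
Step 2: partial derivatives
  f_x(x, y) = -4*x*y - y + 1, f_y(x, y) = -2*x**2 - x + 6*y**2 - 1.
  f_x(P) = -1, f_y(P) = 23 (gradient nonzero, so P is smooth).
Step 3: tangent line at P: -1·(x − 0) + 23·(y − 2) = 0.
Expanding: -x + 23*y - 46 = 0.


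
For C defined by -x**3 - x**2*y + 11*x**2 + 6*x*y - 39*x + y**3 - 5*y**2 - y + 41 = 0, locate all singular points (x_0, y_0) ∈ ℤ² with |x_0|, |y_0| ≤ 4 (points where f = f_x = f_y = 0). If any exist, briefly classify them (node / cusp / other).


Singular points: {(3, 2)}; classification: cusp.

Compute partial derivatives:
  f_x = -3*x**2 - 2*x*y + 22*x + 6*y - 39.
  f_y = -x**2 + 6*x + 3*y**2 - 10*y - 1.
Scan x_0 ∈ {−4, ..., 4}. For each x_0, f_y(x_0, y) is a polynomial in y; find its integer roots y ∈ {−4, ..., 4}, then test f_x and f at those candidates.
  x = -4: f_y(-4, y) = 3*y**2 - 10*y - 41; no integer root y with |y| ≤ 4.
  x = -3: f_y(-3, y) = 3*y**2 - 10*y - 28; no integer root y with |y| ≤ 4.
  x = -2: f_y(-2, y) = 3*y**2 - 10*y - 17; no integer root y with |y| ≤ 4.
  x = -1: f_y(-1, y) = 3*y**2 - 10*y - 8; vanishes at y ∈ {4}. (-1, 4): f_x = -32 ≠ 0.
  x = 0: f_y(0, y) = 3*y**2 - 10*y - 1; no integer root y with |y| ≤ 4.
  x = 1: f_y(1, y) = 3*y**2 - 10*y + 4; no integer root y with |y| ≤ 4.
  x = 2: f_y(2, y) = 3*y**2 - 10*y + 7; vanishes at y ∈ {1}. (2, 1): f_x = -5 ≠ 0.
  x = 3: f_y(3, y) = 3*y**2 - 10*y + 8; vanishes at y ∈ {2}. (3, 2): f_x = 0, f = 0 — SINGULAR.
  x = 4: f_y(4, y) = 3*y**2 - 10*y + 7; vanishes at y ∈ {1}. (4, 1): f_x = -1 ≠ 0.
Only singular point on the grid: (3, 2).
Classify: substitute x = 3 + u, y = 2 + v and expand: f = -u**3 - u**2*v + v**3 + v**2.
No constant or linear terms (consistent with a singular point). Quadratic part: v**2. Cubic part: -u**3 - u**2*v + v**3.
The quadratic part v**2 is a perfect square, so there is a single (double) tangent line v = 0, i.e. y = 2. Restricting the cubic part to that line (v = 0) leaves -u**3 ≠ 0, so f is not divisible by v and the branch is v² ≈ u**3 to lowest order — this is a cusp.
Classification: cusp.


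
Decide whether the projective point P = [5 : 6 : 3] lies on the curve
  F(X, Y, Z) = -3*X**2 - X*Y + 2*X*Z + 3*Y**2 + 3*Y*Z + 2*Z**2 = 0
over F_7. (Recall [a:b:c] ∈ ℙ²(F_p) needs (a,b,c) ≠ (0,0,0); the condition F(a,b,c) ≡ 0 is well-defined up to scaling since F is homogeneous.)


F(5,6,3) ≡ 0 (mod 7); P is on the curve.

Evaluate F(5, 6, 3) term-by-term (mod 7).
  -3*X**2 ↦ -3·25·1·1 = -75
  -X*Y ↦ -1·5·6·1 = -30
  2*X*Z ↦ 2·5·1·3 = 30
  3*Y**2 ↦ 3·1·36·1 = 108
  3*Y*Z ↦ 3·1·6·3 = 54
  2*Z**2 ↦ 2·1·1·9 = 18
Sum: F(5, 6, 3) = (-75) + (-30) + (30) + (108) + (54) + (18) = 105.
Reducing mod 7: 105 ≡ 0 (mod 7).
Since F(a, b, c) ≡ 0 (mod 7), P lies on the curve.


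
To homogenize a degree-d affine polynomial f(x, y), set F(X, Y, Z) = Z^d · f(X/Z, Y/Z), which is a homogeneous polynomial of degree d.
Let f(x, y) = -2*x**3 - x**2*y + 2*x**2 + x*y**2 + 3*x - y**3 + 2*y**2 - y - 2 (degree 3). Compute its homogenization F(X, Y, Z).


F(X, Y, Z) = -2*X**3 - X**2*Y + 2*X**2*Z + X*Y**2 + 3*X*Z**2 - Y**3 + 2*Y**2*Z - Y*Z**2 - 2*Z**3

deg(f) = 3.
Substitute x = X/Z, y = Y/Z into f, then multiply by Z^3.
  monomial -2·x^3·y^0 ↦ -2·X^3·Y^0·Z^0.
  monomial -1·x^2·y^1 ↦ -1·X^2·Y^1·Z^0.
  monomial 2·x^2·y^0 ↦ 2·X^2·Y^0·Z^1.
  monomial 1·x^1·y^2 ↦ 1·X^1·Y^2·Z^0.
  monomial 3·x^1·y^0 ↦ 3·X^1·Y^0·Z^2.
  monomial -1·x^0·y^3 ↦ -1·X^0·Y^3·Z^0.
  monomial 2·x^0·y^2 ↦ 2·X^0·Y^2·Z^1.
  monomial -1·x^0·y^1 ↦ -1·X^0·Y^1·Z^2.
  monomial -2·x^0·y^0 ↦ -2·X^0·Y^0·Z^3.
Collecting: F(X, Y, Z) = -2*X**3 - X**2*Y + 2*X**2*Z + X*Y**2 + 3*X*Z**2 - Y**3 + 2*Y**2*Z - Y*Z**2 - 2*Z**3.


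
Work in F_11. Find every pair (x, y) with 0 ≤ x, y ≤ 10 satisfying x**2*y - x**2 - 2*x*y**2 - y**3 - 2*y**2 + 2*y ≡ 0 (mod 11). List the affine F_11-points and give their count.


Affine F_11-points: {(0, 0), (0, 4), (0, 5), (1, 3), (3, 9), (4, 6), (5, 1), (5, 8), (6, 6), (7, 4), (7, 5), (7, 8), (8, 3), (9, 9)}; count = 14.

For each of the 121 pairs (x, y) ∈ F_11², evaluate f(x, y) mod 11. Record the zeros.
  x = 0: [0↦0, 1↦10, 2↦10, 3↦5, 4↦0, 5↦0, 6↦10, 7↦2, 8↦3, 9↦7, 10↦8]  zeros at y ∈ {0, 4, 5}
  x = 1: [0↦10, 1↦8, 2↦3, 3↦0, 4↦4, 5↦9, 6↦9, 7↦9, 8↦3, 9↦7, 10↦4]  zeros at y ∈ {3}
  x = 2: [0↦7, 1↦6, 2↦9, 3↦10, 4↦3, 5↦4, 6↦7, 7↦6, 8↦6, 9↦1, 10↦7]  zeros at y ∈ ∅
  x = 3: [0↦2, 1↦4, 2↦6, 3↦2, 4↦8, 5↦7, 6↦4, 7↦4, 8↦1, 9↦0, 10↦6]  zeros at y ∈ {9}
  x = 4: [0↦6, 1↦2, 2↦5, 3↦9, 4↦8, 5↦7, 6↦0, 7↦3, 8↦10, 9↦4, 10↦1]  zeros at y ∈ {6}
  x = 5: [0↦8, 1↦0, 2↦6, 3↦9, 4↦3, 5↦4, 6↦6, 7↦3, 8↦0, 9↦2, 10↦3]  zeros at y ∈ {1, 8}
  x = 6: [0↦8, 1↦9, 2↦9, 3↦2, 4↦4, 5↦9, 6↦0, 7↦4, 8↦4, 9↦5, 10↦1]  zeros at y ∈ {6}
  x = 7: [0↦6, 1↦7, 2↦3, 3↦10, 4↦0, 5↦0, 6↦4, 7↦6, 8↦0, 9↦2, 10↦6]  zeros at y ∈ {4, 5, 8}
  x = 8: [0↦2, 1↦5, 2↦10, 3↦0, 4↦2, 5↦10, 6↦7, 7↦9, 8↦10, 9↦4, 10↦7]  zeros at y ∈ {3}
  x = 9: [0↦7, 1↦3, 2↦8, 3↦5, 4↦10, 5↦6, 6↦9, 7↦2, 8↦1, 9↦0, 10↦4]  zeros at y ∈ {9}
  x = 10: [0↦10, 1↦1, 2↦8, 3↦3, 4↦2, 5↦10, 6↦10, 7↦7, 8↦6, 9↦1, 10↦8]  zeros at y ∈ ∅
Collecting zeros: affine points = {(0, 0), (0, 4), (0, 5), (1, 3), (3, 9), (4, 6), (5, 1), (5, 8), (6, 6), (7, 4), (7, 5), (7, 8), (8, 3), (9, 9)}.
Total count |C(F_11)_aff| = 14.


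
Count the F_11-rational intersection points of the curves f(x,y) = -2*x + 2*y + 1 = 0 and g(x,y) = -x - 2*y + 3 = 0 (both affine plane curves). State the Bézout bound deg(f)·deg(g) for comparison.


Common zeros: {(5, 10)}; count = 1; Bézout bound = 1.

deg(f) = 1, deg(g) = 1, so Bézout bound = 1.
Scan x ∈ F_11. For each x, list the y ∈ F_11 with f(x, y) ≡ 0 and those with g(x, y) ≡ 0 (mod 11); the common zeros in that column are the intersection.
  x = 0: f ≡ 0 at y ∈ {5}; g ≡ 0 at y ∈ {7}; common: ∅.
  x = 1: f ≡ 0 at y ∈ {6}; g ≡ 0 at y ∈ {1}; common: ∅.
  x = 2: f ≡ 0 at y ∈ {7}; g ≡ 0 at y ∈ {6}; common: ∅.
  x = 3: f ≡ 0 at y ∈ {8}; g ≡ 0 at y ∈ {0}; common: ∅.
  x = 4: f ≡ 0 at y ∈ {9}; g ≡ 0 at y ∈ {5}; common: ∅.
  x = 5: f ≡ 0 at y ∈ {10}; g ≡ 0 at y ∈ {10}; common: {10}.
  x = 6: f ≡ 0 at y ∈ {0}; g ≡ 0 at y ∈ {4}; common: ∅.
  x = 7: f ≡ 0 at y ∈ {1}; g ≡ 0 at y ∈ {9}; common: ∅.
  x = 8: f ≡ 0 at y ∈ {2}; g ≡ 0 at y ∈ {3}; common: ∅.
  x = 9: f ≡ 0 at y ∈ {3}; g ≡ 0 at y ∈ {8}; common: ∅.
  x = 10: f ≡ 0 at y ∈ {4}; g ≡ 0 at y ∈ {2}; common: ∅.
Collecting: common zeros = {(5, 10)}, so the count is 1.
Comparison with the Bézout bound: 1 ≤ 1 = deg(f)·deg(g), as expected for curves with no common component (the bound is attained).


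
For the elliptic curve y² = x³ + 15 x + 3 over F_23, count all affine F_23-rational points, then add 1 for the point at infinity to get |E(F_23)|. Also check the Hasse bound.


Affine points = {(0, 7), (0, 16), (2, 8), (2, 15), (3, 11), (3, 12), (4, 9), (4, 14), (9, 4), (9, 19), (10, 7), (10, 16), (11, 2), (11, 21), (12, 5), (12, 18), (13, 7), (13, 16), (14, 6), (14, 17), (20, 0)}; affine count = 21; |E(F_23)| = 22.

Discriminant check: Δ ∝ 4a³ + 27b² = 4·15³ + 27·3² = 4·3375 + 27·9 ≡ 12 (mod 23). Nonzero ⇒ E is nonsingular.
For each x ∈ F_23, compute rhs = x³ + 15·x + 3 mod 23, then count y ∈ F_23 with y² ≡ rhs.
  x = 0: rhs = 3, matching y values: 7, 16 (2 points).
  x = 1: rhs = 19, matching y values: none (0 points).
  x = 2: rhs = 18, matching y values: 8, 15 (2 points).
  x = 3: rhs = 6, matching y values: 11, 12 (2 points).
  x = 4: rhs = 12, matching y values: 9, 14 (2 points).
  x = 5: rhs = 19, matching y values: none (0 points).
  x = 6: rhs = 10, matching y values: none (0 points).
  x = 7: rhs = 14, matching y values: none (0 points).
  x = 8: rhs = 14, matching y values: none (0 points).
  x = 9: rhs = 16, matching y values: 4, 19 (2 points).
  x = 10: rhs = 3, matching y values: 7, 16 (2 points).
  x = 11: rhs = 4, matching y values: 2, 21 (2 points).
  x = 12: rhs = 2, matching y values: 5, 18 (2 points).
  x = 13: rhs = 3, matching y values: 7, 16 (2 points).
  x = 14: rhs = 13, matching y values: 6, 17 (2 points).
  x = 15: rhs = 15, matching y values: none (0 points).
  x = 16: rhs = 15, matching y values: none (0 points).
  x = 17: rhs = 19, matching y values: none (0 points).
  x = 18: rhs = 10, matching y values: none (0 points).
  x = 19: rhs = 17, matching y values: none (0 points).
  x = 20: rhs = 0, matching y values: 0 (1 points).
  x = 21: rhs = 11, matching y values: none (0 points).
  x = 22: rhs = 10, matching y values: none (0 points).
Total affine count: 21.
Full point count |E(F_23)| = 21 + 1 = 22.
Hasse bound: |22 − (23+1)| = |-2| = 2 ≤ 2√23 ≈ 9.5917 ✓.


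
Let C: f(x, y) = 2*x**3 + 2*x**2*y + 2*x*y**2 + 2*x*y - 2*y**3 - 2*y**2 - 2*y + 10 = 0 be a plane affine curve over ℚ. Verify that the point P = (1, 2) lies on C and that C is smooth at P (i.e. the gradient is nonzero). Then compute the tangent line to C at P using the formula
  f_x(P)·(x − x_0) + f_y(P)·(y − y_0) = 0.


Tangent line at P: 26*x - 22*y + 18 = 0.

Step 1: f(1, 2) = 0, so P lies on C.
Step 2: partial derivatives
  f_x(x, y) = 6*x**2 + 4*x*y + 2*y**2 + 2*y, f_y(x, y) = 2*x**2 + 4*x*y + 2*x - 6*y**2 - 4*y - 2.
  f_x(P) = 26, f_y(P) = -22 (gradient nonzero, so P is smooth).
Step 3: tangent line at P: 26·(x − 1) + -22·(y − 2) = 0.
Expanding: 26*x - 22*y + 18 = 0.


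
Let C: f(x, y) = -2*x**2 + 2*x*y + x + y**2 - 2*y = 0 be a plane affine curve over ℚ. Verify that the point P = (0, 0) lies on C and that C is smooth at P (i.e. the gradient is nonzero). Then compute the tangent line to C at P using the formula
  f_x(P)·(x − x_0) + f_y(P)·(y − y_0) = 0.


Tangent line at P: x - 2*y = 0.

Step 1: f(0, 0) = 0, so P lies on C.
Step 2: partial derivatives
  f_x(x, y) = -4*x + 2*y + 1, f_y(x, y) = 2*x + 2*y - 2.
  f_x(P) = 1, f_y(P) = -2 (gradient nonzero, so P is smooth).
Step 3: tangent line at P: 1·(x − 0) + -2·(y − 0) = 0.
Expanding: x - 2*y = 0.


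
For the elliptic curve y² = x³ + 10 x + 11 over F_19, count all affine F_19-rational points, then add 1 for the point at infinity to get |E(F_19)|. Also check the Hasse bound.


Affine points = {(0, 7), (0, 12), (2, 1), (2, 18), (3, 7), (3, 12), (4, 1), (4, 18), (7, 5), (7, 14), (10, 3), (10, 16), (12, 4), (12, 15), (13, 1), (13, 18), (14, 8), (14, 11), (16, 7), (16, 12), (18, 0)}; affine count = 21; |E(F_19)| = 22.

Discriminant check: Δ ∝ 4a³ + 27b² = 4·10³ + 27·11² = 4·1000 + 27·121 ≡ 9 (mod 19). Nonzero ⇒ E is nonsingular.
For each x ∈ F_19, compute rhs = x³ + 10·x + 11 mod 19, then count y ∈ F_19 with y² ≡ rhs.
  x = 0: rhs = 11, matching y values: 7, 12 (2 points).
  x = 1: rhs = 3, matching y values: none (0 points).
  x = 2: rhs = 1, matching y values: 1, 18 (2 points).
  x = 3: rhs = 11, matching y values: 7, 12 (2 points).
  x = 4: rhs = 1, matching y values: 1, 18 (2 points).
  x = 5: rhs = 15, matching y values: none (0 points).
  x = 6: rhs = 2, matching y values: none (0 points).
  x = 7: rhs = 6, matching y values: 5, 14 (2 points).
  x = 8: rhs = 14, matching y values: none (0 points).
  x = 9: rhs = 13, matching y values: none (0 points).
  x = 10: rhs = 9, matching y values: 3, 16 (2 points).
  x = 11: rhs = 8, matching y values: none (0 points).
  x = 12: rhs = 16, matching y values: 4, 15 (2 points).
  x = 13: rhs = 1, matching y values: 1, 18 (2 points).
  x = 14: rhs = 7, matching y values: 8, 11 (2 points).
  x = 15: rhs = 2, matching y values: none (0 points).
  x = 16: rhs = 11, matching y values: 7, 12 (2 points).
  x = 17: rhs = 2, matching y values: none (0 points).
  x = 18: rhs = 0, matching y values: 0 (1 points).
Total affine count: 21.
Full point count |E(F_19)| = 21 + 1 = 22.
Hasse bound: |22 − (19+1)| = |2| = 2 ≤ 2√19 ≈ 8.7178 ✓.


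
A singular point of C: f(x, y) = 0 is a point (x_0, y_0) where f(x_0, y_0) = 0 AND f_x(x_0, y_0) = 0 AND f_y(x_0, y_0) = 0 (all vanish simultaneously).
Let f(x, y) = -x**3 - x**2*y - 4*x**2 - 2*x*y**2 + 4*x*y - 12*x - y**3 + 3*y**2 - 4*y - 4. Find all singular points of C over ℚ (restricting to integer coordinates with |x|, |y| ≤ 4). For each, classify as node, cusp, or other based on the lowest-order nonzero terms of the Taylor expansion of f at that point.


Singular points: {(-2, 2)}; classification: cusp.

Compute partial derivatives:
  f_x = -3*x**2 - 2*x*y - 8*x - 2*y**2 + 4*y - 12.
  f_y = -x**2 - 4*x*y + 4*x - 3*y**2 + 6*y - 4.
Scan x_0 ∈ {−4, ..., 4}. For each x_0, f_y(x_0, y) is a polynomial in y; find its integer roots y ∈ {−4, ..., 4}, then test f_x and f at those candidates.
  x = -4: f_y(-4, y) = -3*y**2 + 22*y - 36; no integer root y with |y| ≤ 4.
  x = -3: f_y(-3, y) = -3*y**2 + 18*y - 25; no integer root y with |y| ≤ 4.
  x = -2: f_y(-2, y) = -3*y**2 + 14*y - 16; vanishes at y ∈ {2}. (-2, 2): f_x = 0, f = 0 — SINGULAR.
  x = -1: f_y(-1, y) = -3*y**2 + 10*y - 9; no integer root y with |y| ≤ 4.
  x = 0: f_y(0, y) = -3*y**2 + 6*y - 4; no integer root y with |y| ≤ 4.
  x = 1: f_y(1, y) = -3*y**2 + 2*y - 1; no integer root y with |y| ≤ 4.
  x = 2: f_y(2, y) = -3*y**2 - 2*y; vanishes at y ∈ {0}. (2, 0): f_x = -40 ≠ 0.
  x = 3: f_y(3, y) = -3*y**2 - 6*y - 1; no integer root y with |y| ≤ 4.
  x = 4: f_y(4, y) = -3*y**2 - 10*y - 4; no integer root y with |y| ≤ 4.
Only singular point on the grid: (-2, 2).
Classify: substitute x = -2 + u, y = 2 + v and expand: f = -u**3 - u**2*v - 2*u*v**2 - v**3 + v**2.
No constant or linear terms (consistent with a singular point). Quadratic part: v**2. Cubic part: -u**3 - u**2*v - 2*u*v**2 - v**3.
The quadratic part v**2 is a perfect square, so there is a single (double) tangent line v = 0, i.e. y = 2. Restricting the cubic part to that line (v = 0) leaves -u**3 ≠ 0, so f is not divisible by v and the branch is v² ≈ u**3 to lowest order — this is a cusp.
Classification: cusp.


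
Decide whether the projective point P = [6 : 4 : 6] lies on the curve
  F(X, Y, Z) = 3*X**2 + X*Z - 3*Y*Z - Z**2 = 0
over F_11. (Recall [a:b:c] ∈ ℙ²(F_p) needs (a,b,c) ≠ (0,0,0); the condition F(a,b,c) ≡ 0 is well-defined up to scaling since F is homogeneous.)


F(6,4,6) ≡ 3 (mod 11); P is NOT on the curve.

Evaluate F(6, 4, 6) term-by-term (mod 11).
  3*X**2 ↦ 3·36·1·1 = 108
  X*Z ↦ 1·6·1·6 = 36
  -3*Y*Z ↦ -3·1·4·6 = -72
  -Z**2 ↦ -1·1·1·36 = -36
Sum: F(6, 4, 6) = (108) + (36) + (-72) + (-36) = 36.
Reducing mod 11: 36 ≡ 3 (mod 11).
Since F(a, b, c) ≡ 3 ≠ 0 (mod 11), P does NOT lie on the curve.


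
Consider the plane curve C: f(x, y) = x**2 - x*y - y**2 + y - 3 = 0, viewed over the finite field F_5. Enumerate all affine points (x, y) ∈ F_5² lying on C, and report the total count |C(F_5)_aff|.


Affine F_5-points: {(0, 2), (0, 4), (2, 2), (4, 3), (4, 4)}; count = 5.

For each of the 25 pairs (x, y) ∈ F_5², evaluate f(x, y) mod 5. Record the zeros.
  x = 0: [0↦2, 1↦2, 2↦0, 3↦1, 4↦0]  zeros at y ∈ {2, 4}
  x = 1: [0↦3, 1↦2, 2↦4, 3↦4, 4↦2]  zeros at y ∈ ∅
  x = 2: [0↦1, 1↦4, 2↦0, 3↦4, 4↦1]  zeros at y ∈ {2}
  x = 3: [0↦1, 1↦3, 2↦3, 3↦1, 4↦2]  zeros at y ∈ ∅
  x = 4: [0↦3, 1↦4, 2↦3, 3↦0, 4↦0]  zeros at y ∈ {3, 4}
Collecting zeros: affine points = {(0, 2), (0, 4), (2, 2), (4, 3), (4, 4)}.
Total count |C(F_5)_aff| = 5.


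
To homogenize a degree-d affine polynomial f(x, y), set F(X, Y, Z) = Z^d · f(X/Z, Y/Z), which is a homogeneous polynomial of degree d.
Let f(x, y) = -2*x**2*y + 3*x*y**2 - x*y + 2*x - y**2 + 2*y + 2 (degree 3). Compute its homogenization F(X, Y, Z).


F(X, Y, Z) = -2*X**2*Y + 3*X*Y**2 - X*Y*Z + 2*X*Z**2 - Y**2*Z + 2*Y*Z**2 + 2*Z**3

deg(f) = 3.
Substitute x = X/Z, y = Y/Z into f, then multiply by Z^3.
  monomial -2·x^2·y^1 ↦ -2·X^2·Y^1·Z^0.
  monomial 3·x^1·y^2 ↦ 3·X^1·Y^2·Z^0.
  monomial -1·x^1·y^1 ↦ -1·X^1·Y^1·Z^1.
  monomial 2·x^1·y^0 ↦ 2·X^1·Y^0·Z^2.
  monomial -1·x^0·y^2 ↦ -1·X^0·Y^2·Z^1.
  monomial 2·x^0·y^1 ↦ 2·X^0·Y^1·Z^2.
  monomial 2·x^0·y^0 ↦ 2·X^0·Y^0·Z^3.
Collecting: F(X, Y, Z) = -2*X**2*Y + 3*X*Y**2 - X*Y*Z + 2*X*Z**2 - Y**2*Z + 2*Y*Z**2 + 2*Z**3.


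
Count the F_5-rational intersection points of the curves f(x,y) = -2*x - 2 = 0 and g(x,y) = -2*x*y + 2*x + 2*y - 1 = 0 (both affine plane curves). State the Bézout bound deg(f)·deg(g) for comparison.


Common zeros: {(4, 2)}; count = 1; Bézout bound = 2.

deg(f) = 1, deg(g) = 2, so Bézout bound = 2.
Scan x ∈ F_5. For each x, list the y ∈ F_5 with f(x, y) ≡ 0 and those with g(x, y) ≡ 0 (mod 5); the common zeros in that column are the intersection.
  x = 0: f ≡ 0 at y ∈ ∅; g ≡ 0 at y ∈ {3}; common: ∅.
  x = 1: f ≡ 0 at y ∈ ∅; g ≡ 0 at y ∈ ∅; common: ∅.
  x = 2: f ≡ 0 at y ∈ ∅; g ≡ 0 at y ∈ {4}; common: ∅.
  x = 3: f ≡ 0 at y ∈ ∅; g ≡ 0 at y ∈ {0}; common: ∅.
  x = 4: f ≡ 0 at y ∈ {0, 1, 2, 3, 4}; g ≡ 0 at y ∈ {2}; common: {2}.
Collecting: common zeros = {(4, 2)}, so the count is 1.
Comparison with the Bézout bound: 1 ≤ 2 = deg(f)·deg(g), as expected for curves with no common component (the affine F_5-count falls short of the bound because intersections may lie at infinity, over extension fields, or carry multiplicity).


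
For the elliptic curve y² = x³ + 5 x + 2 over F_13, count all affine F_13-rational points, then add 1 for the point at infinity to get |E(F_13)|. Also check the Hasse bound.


Affine points = {(5, 3), (5, 10), (6, 1), (6, 12), (7, 4), (7, 9), (9, 3), (9, 10), (10, 5), (10, 8), (11, 6), (11, 7), (12, 3), (12, 10)}; affine count = 14; |E(F_13)| = 15.

Discriminant check: Δ ∝ 4a³ + 27b² = 4·5³ + 27·2² = 4·125 + 27·4 ≡ 10 (mod 13). Nonzero ⇒ E is nonsingular.
For each x ∈ F_13, compute rhs = x³ + 5·x + 2 mod 13, then count y ∈ F_13 with y² ≡ rhs.
  x = 0: rhs = 2, matching y values: none (0 points).
  x = 1: rhs = 8, matching y values: none (0 points).
  x = 2: rhs = 7, matching y values: none (0 points).
  x = 3: rhs = 5, matching y values: none (0 points).
  x = 4: rhs = 8, matching y values: none (0 points).
  x = 5: rhs = 9, matching y values: 3, 10 (2 points).
  x = 6: rhs = 1, matching y values: 1, 12 (2 points).
  x = 7: rhs = 3, matching y values: 4, 9 (2 points).
  x = 8: rhs = 8, matching y values: none (0 points).
  x = 9: rhs = 9, matching y values: 3, 10 (2 points).
  x = 10: rhs = 12, matching y values: 5, 8 (2 points).
  x = 11: rhs = 10, matching y values: 6, 7 (2 points).
  x = 12: rhs = 9, matching y values: 3, 10 (2 points).
Total affine count: 14.
Full point count |E(F_13)| = 14 + 1 = 15.
Hasse bound: |15 − (13+1)| = |1| = 1 ≤ 2√13 ≈ 7.2111 ✓.


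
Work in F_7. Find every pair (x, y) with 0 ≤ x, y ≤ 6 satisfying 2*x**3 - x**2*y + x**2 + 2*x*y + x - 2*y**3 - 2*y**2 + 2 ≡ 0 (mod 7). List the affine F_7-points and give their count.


Affine F_7-points: {(0, 3), (1, 3), (2, 2), (4, 4), (6, 0), (6, 1), (6, 5)}; count = 7.

For each of the 49 pairs (x, y) ∈ F_7², evaluate f(x, y) mod 7. Record the zeros.
  x = 0: [0↦2, 1↦5, 2↦6, 3↦0, 4↦3, 5↦3, 6↦2]  zeros at y ∈ {3}
  x = 1: [0↦6, 1↦3, 2↦5, 3↦0, 4↦4, 5↦5, 6↦5]  zeros at y ∈ {3}
  x = 2: [0↦3, 1↦6, 2↦0, 3↦1, 4↦4, 5↦4, 6↦3]  zeros at y ∈ {2}
  x = 3: [0↦5, 1↦5, 2↦3, 3↦1, 4↦1, 5↦5, 6↦1]  zeros at y ∈ ∅
  x = 4: [0↦3, 1↦5, 2↦5, 3↦5, 4↦0, 5↦6, 6↦4]  zeros at y ∈ {4}
  x = 5: [0↦2, 1↦4, 2↦4, 3↦4, 4↦6, 5↦5, 6↦3]  zeros at y ∈ ∅
  x = 6: [0↦0, 1↦0, 2↦5, 3↦3, 4↦3, 5↦0, 6↦3]  zeros at y ∈ {0, 1, 5}
Collecting zeros: affine points = {(0, 3), (1, 3), (2, 2), (4, 4), (6, 0), (6, 1), (6, 5)}.
Total count |C(F_7)_aff| = 7.


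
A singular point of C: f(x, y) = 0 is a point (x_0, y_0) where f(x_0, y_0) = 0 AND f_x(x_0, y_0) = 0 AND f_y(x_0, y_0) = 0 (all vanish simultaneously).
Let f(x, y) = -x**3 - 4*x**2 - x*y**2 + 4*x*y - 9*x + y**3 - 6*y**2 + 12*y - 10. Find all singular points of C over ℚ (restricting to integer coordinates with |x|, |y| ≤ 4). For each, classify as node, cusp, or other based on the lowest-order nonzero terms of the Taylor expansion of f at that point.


Singular points: {(-1, 2)}; classification: node.

Compute partial derivatives:
  f_x = -3*x**2 - 8*x - y**2 + 4*y - 9.
  f_y = -2*x*y + 4*x + 3*y**2 - 12*y + 12.
Scan x_0 ∈ {−4, ..., 4}. For each x_0, f_y(x_0, y) is a polynomial in y; find its integer roots y ∈ {−4, ..., 4}, then test f_x and f at those candidates.
  x = -4: f_y(-4, y) = 3*y**2 - 4*y - 4; vanishes at y ∈ {2}. (-4, 2): f_x = -21 ≠ 0.
  x = -3: f_y(-3, y) = 3*y**2 - 6*y; vanishes at y ∈ {0, 2}. (-3, 0): f_x = -12 ≠ 0; (-3, 2): f_x = -8 ≠ 0.
  x = -2: f_y(-2, y) = 3*y**2 - 8*y + 4; vanishes at y ∈ {2}. (-2, 2): f_x = -1 ≠ 0.
  x = -1: f_y(-1, y) = 3*y**2 - 10*y + 8; vanishes at y ∈ {2}. (-1, 2): f_x = 0, f = 0 — SINGULAR.
  x = 0: f_y(0, y) = 3*y**2 - 12*y + 12; vanishes at y ∈ {2}. (0, 2): f_x = -5 ≠ 0.
  x = 1: f_y(1, y) = 3*y**2 - 14*y + 16; vanishes at y ∈ {2}. (1, 2): f_x = -16 ≠ 0.
  x = 2: f_y(2, y) = 3*y**2 - 16*y + 20; vanishes at y ∈ {2}. (2, 2): f_x = -33 ≠ 0.
  x = 3: f_y(3, y) = 3*y**2 - 18*y + 24; vanishes at y ∈ {2, 4}. (3, 2): f_x = -56 ≠ 0; (3, 4): f_x = -60 ≠ 0.
  x = 4: f_y(4, y) = 3*y**2 - 20*y + 28; vanishes at y ∈ {2}. (4, 2): f_x = -85 ≠ 0.
Only singular point on the grid: (-1, 2).
Classify: substitute x = -1 + u, y = 2 + v and expand: f = -u**3 - u**2 - u*v**2 + v**3 + v**2.
No constant or linear terms (consistent with a singular point). Quadratic part: -u**2 + v**2. Cubic part: -u**3 - u*v**2 + v**3.
The quadratic part v**2 - u**2 = (v − u)(v + u) splits into two distinct linear factors, so there are two distinct tangent lines y − 2 = ±(x − -1) — this is a node (ordinary double point).
Classification: node.


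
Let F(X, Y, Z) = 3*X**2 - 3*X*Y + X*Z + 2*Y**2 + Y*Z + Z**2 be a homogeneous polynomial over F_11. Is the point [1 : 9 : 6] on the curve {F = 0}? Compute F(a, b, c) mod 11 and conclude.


F(1,9,6) ≡ 3 (mod 11); P is NOT on the curve.

Evaluate F(1, 9, 6) term-by-term (mod 11).
  3*X**2 ↦ 3·1·1·1 = 3
  -3*X*Y ↦ -3·1·9·1 = -27
  X*Z ↦ 1·1·1·6 = 6
  2*Y**2 ↦ 2·1·81·1 = 162
  Y*Z ↦ 1·1·9·6 = 54
  Z**2 ↦ 1·1·1·36 = 36
Sum: F(1, 9, 6) = (3) + (-27) + (6) + (162) + (54) + (36) = 234.
Reducing mod 11: 234 ≡ 3 (mod 11).
Since F(a, b, c) ≡ 3 ≠ 0 (mod 11), P does NOT lie on the curve.


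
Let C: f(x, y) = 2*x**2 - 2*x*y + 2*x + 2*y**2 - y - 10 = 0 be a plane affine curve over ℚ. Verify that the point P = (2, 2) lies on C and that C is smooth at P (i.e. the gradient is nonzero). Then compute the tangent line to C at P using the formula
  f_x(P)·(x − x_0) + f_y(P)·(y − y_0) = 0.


Tangent line at P: 6*x + 3*y - 18 = 0.

Step 1: f(2, 2) = 0, so P lies on C.
Step 2: partial derivatives
  f_x(x, y) = 4*x - 2*y + 2, f_y(x, y) = -2*x + 4*y - 1.
  f_x(P) = 6, f_y(P) = 3 (gradient nonzero, so P is smooth).
Step 3: tangent line at P: 6·(x − 2) + 3·(y − 2) = 0.
Expanding: 6*x + 3*y - 18 = 0.


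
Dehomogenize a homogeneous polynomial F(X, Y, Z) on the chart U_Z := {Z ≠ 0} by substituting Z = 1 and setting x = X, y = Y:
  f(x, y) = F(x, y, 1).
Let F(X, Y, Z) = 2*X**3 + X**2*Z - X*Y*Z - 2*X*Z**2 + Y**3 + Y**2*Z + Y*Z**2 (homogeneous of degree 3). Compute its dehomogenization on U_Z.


f(x, y) = 2*x**3 + x**2 - x*y - 2*x + y**3 + y**2 + y

On U_Z we set Z = 1. Each monomial c·X^i·Y^j·Z^k in F becomes c·x^i·y^j·1^k = c·x^i·y^j.
Substituting Z = 1: F(X, Y, 1) = 2*x**3 + x**2 - x*y - 2*x + y**3 + y**2 + y.
Note: deg(f) ≤ deg(F) = 3; strict inequality happens when F is divisible by Z (lost terms).


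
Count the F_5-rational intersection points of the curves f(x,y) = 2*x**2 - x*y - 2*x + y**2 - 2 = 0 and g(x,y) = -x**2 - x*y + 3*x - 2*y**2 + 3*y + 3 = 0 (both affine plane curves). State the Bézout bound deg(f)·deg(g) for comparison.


Common zeros: {(2, 3), (3, 3)}; count = 2; Bézout bound = 4.

deg(f) = 2, deg(g) = 2, so Bézout bound = 4.
Scan x ∈ F_5. For each x, list the y ∈ F_5 with f(x, y) ≡ 0 and those with g(x, y) ≡ 0 (mod 5); the common zeros in that column are the intersection.
  x = 0: f ≡ 0 at y ∈ ∅; g ≡ 0 at y ∈ ∅; common: ∅.
  x = 1: f ≡ 0 at y ∈ {2, 4}; g ≡ 0 at y ∈ {0, 1}; common: ∅.
  x = 2: f ≡ 0 at y ∈ {3, 4}; g ≡ 0 at y ∈ {0, 3}; common: {3}.
  x = 3: f ≡ 0 at y ∈ {0, 3}; g ≡ 0 at y ∈ {2, 3}; common: {3}.
  x = 4: f ≡ 0 at y ∈ ∅; g ≡ 0 at y ∈ ∅; common: ∅.
Collecting: common zeros = {(2, 3), (3, 3)}, so the count is 2.
Comparison with the Bézout bound: 2 ≤ 4 = deg(f)·deg(g), as expected for curves with no common component (the affine F_5-count falls short of the bound because intersections may lie at infinity, over extension fields, or carry multiplicity).
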